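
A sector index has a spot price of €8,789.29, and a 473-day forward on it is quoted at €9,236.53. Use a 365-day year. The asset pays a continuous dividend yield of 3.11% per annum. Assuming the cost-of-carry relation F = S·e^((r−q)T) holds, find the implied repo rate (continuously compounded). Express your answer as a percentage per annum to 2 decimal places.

From F = S·e^((r−q)T): (r − q) = ln(F/S)/T
ln(9236.53/8789.29) = ln(1.050885) = 0.049633
(r − q) = 0.049633 / (473/365) = 0.038300
r = ln(F/S)/T + q = 0.038300 + 0.0311 = 0.069400
r = 6.94%

6.94%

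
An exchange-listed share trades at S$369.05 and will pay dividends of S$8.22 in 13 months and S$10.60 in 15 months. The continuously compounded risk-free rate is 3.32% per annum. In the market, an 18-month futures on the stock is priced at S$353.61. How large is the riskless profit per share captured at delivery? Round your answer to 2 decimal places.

S$15.26 per share

PV(dividends) I = 8.22·e^(−0.0332·13/12) + 10.60·e^(−0.0332·15/12) = 18.0987
Fair futures F* = (S − I)·e^(rT) = (369.05 − 18.0987)·e^0.049800 = 350.9513 × 1.051061 = 368.8712
Market S$353.61 < fair 368.8712: forward underpriced → reverse cash-and-carry (short the stock, invest proceeds at r, pay the dividends, go long the forward).
Profit at T = |F_mkt − F*| = |353.61 − 368.8712| = S$15.26 per share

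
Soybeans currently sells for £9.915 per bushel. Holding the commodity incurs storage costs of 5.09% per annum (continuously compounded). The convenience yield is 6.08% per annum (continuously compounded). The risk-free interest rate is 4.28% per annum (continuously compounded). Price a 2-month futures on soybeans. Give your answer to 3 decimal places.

£9.970 per bushel

Net carry = r + u − y = 0.0428 + 0.0509 − 0.0608 = 0.0329
F = S·e^((r+u−y)T) = 9.915 · e^(0.0329 × 2/12) = 9.915 · e^0.005483
= 9.915 × 1.005498 = £9.970 per bushel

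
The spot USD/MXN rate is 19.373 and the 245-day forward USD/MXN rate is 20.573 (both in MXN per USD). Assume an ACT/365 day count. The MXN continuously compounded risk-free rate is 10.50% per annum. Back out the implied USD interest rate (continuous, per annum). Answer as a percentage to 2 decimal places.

1.55%

F = S·e^((r_MXN − r_USD)T) ⇒ r_USD = r_MXN − ln(F/S)/T
ln(20.573/19.373) = 0.060099; /(245/365) = 0.089535
r_USD = 0.1050 − 0.089535 = 0.015465
r_USD = 1.55%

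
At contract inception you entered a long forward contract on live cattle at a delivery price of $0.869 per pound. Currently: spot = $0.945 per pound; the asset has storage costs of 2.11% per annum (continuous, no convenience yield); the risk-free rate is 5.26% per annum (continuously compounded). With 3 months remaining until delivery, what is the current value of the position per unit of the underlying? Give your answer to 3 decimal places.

Current fair forward for the remaining 3 months: F = S·e^((r + u)·T), (r + u) = 0.0526 + 0.0211 = 0.0737
F = 0.945 · e^(0.0737 × 3/12) = 0.945 × 1.018596 = 0.9626
Value of long forward = (F − K)·e^(−rT) = (0.9626 − 0.869) · e^(−0.0526·3/12)
= 0.0936 × 0.986936 = 0.092

$0.092 per pound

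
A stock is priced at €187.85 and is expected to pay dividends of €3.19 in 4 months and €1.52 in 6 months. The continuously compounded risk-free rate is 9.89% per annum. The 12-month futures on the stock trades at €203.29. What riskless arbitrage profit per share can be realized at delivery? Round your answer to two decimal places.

PV(dividends) I = 3.19·e^(−0.0989·4/12) + 1.52·e^(−0.0989·6/12) = 4.5332
Fair futures F* = (S − I)·e^(rT) = (187.85 − 4.5332)·e^0.098900 = 183.3168 × 1.103956 = 202.3737
Market €203.29 > fair 202.3737: forward overpriced → cash-and-carry (borrow at r, buy the stock and collect the dividends, short the forward).
Profit at T = |F_mkt − F*| = |203.29 − 202.3737| = €0.92 per share

€0.92 per share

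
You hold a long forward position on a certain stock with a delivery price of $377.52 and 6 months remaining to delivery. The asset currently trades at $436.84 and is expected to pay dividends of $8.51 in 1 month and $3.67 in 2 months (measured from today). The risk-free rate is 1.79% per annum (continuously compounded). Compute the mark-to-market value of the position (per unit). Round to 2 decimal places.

PV(remaining dividends) I = 8.51·e^(−0.0179·1/12) + 3.67·e^(−0.0179·2/12) = 12.1564
Current forward F = (S − I)·e^(rT) = (436.84 − 12.1564)·e^(0.0179·6/12) = 424.6836 × 1.008990 = 428.5015
Value (long) = (F − K)·e^(−rT) = (428.5015 − 377.52) × 0.991090 = 50.5273
Value = $50.53

$50.53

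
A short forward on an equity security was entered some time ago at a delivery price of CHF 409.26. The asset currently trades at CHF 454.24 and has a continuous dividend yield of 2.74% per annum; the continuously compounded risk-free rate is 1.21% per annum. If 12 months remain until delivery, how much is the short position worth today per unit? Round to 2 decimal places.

-CHF 37.62

Current fair forward for the remaining 12 months: F = S·e^((r − q)·T), (r − q) = 0.0121 − 0.0274 = -0.0153
F = 454.24 · e^(-0.0153 × 12/12) = 454.24 × 0.984816 = 447.3428
Value of long forward = (F − K)·e^(−rT) = (447.3428 − 409.26) · e^(−0.0121·12/12)
= 38.0828 × 0.987973 = 37.62
Short position value = −(long value) = -CHF 37.62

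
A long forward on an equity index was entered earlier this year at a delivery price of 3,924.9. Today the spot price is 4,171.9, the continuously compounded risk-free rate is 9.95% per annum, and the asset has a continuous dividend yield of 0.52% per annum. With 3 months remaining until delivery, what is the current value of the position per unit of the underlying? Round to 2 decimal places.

Current fair forward for the remaining 3 months: F = S·e^((r − q)·T), (r − q) = 0.0995 − 0.0052 = 0.0943
F = 4171.9 · e^(0.0943 × 3/12) = 4171.9 × 1.02385509 = 4271.4210
Value of long forward = (F − K)·e^(−rT) = (4271.4210 − 3924.9) · e^(−0.0995·3/12)
= 346.5210 × 0.97543183 = 338.01

338.01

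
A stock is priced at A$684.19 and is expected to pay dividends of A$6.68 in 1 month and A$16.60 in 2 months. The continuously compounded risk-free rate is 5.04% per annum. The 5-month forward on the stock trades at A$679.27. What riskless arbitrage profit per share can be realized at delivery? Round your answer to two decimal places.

PV(dividends) I = 6.68·e^(−0.0504·1/12) + 16.60·e^(−0.0504·2/12) = 23.1131
Fair forward F* = (S − I)·e^(rT) = (684.19 − 23.1131)·e^0.021000 = 661.0769 × 1.021222 = 675.1063
Market A$679.27 > fair 675.1063: forward overpriced → cash-and-carry (borrow at r, buy the stock and collect the dividends, short the forward).
Profit at T = |F_mkt − F*| = |679.27 − 675.1063| = A$4.16 per share

A$4.16 per share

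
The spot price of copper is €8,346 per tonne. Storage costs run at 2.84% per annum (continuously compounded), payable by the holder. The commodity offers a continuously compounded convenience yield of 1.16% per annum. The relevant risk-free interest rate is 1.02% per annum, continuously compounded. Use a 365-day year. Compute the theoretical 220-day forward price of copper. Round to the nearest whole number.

Net carry = r + u − y = 0.0102 + 0.0284 − 0.0116 = 0.0270
F = S·e^((r+u−y)T) = 8346 · e^(0.0270 × 220/365) = 8346 · e^0.016274
= 8346 × 1.016407 = €8,483 per tonne

€8,483 per tonne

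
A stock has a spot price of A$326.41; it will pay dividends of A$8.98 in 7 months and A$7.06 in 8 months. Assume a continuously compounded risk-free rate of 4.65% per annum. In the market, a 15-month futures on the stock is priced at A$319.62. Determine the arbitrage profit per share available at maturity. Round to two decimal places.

PV(dividends) I = 8.98·e^(−0.0465·7/12) + 7.06·e^(−0.0465·8/12) = 15.5842
Fair futures F* = (S − I)·e^(rT) = (326.41 − 15.5842)·e^0.058125 = 310.8258 × 1.059847 = 329.4278
Market A$319.62 < fair 329.4278: forward underpriced → reverse cash-and-carry (short the stock, invest proceeds at r, pay the dividends, go long the forward).
Profit at T = |F_mkt − F*| = |319.62 − 329.4278| = A$9.81 per share

A$9.81 per share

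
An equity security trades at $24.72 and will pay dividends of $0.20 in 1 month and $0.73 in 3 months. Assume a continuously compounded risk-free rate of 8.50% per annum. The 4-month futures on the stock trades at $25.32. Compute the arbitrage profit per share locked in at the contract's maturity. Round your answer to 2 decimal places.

$0.83 per share

PV(dividends) I = 0.20·e^(−0.0850·1/12) + 0.73·e^(−0.0850·3/12) = 0.9132
Fair futures F* = (S − I)·e^(rT) = (24.72 − 0.9132)·e^0.028333 = 23.8068 × 1.028738 = 24.4910
Market $25.32 > fair 24.4910: forward overpriced → cash-and-carry (borrow at r, buy the stock and collect the dividends, short the forward).
Profit at T = |F_mkt − F*| = |25.32 − 24.4910| = $0.83 per share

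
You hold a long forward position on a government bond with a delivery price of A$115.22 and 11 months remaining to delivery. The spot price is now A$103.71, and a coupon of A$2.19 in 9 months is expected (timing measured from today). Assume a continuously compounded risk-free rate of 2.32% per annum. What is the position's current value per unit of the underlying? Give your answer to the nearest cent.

PV(remaining coupons) I = 2.19·e^(−0.0232·9/12) = 2.1522
Current forward F = (S − I)·e^(rT) = (103.71 − 2.1522)·e^(0.0232·11/12) = 101.5578 × 1.021494 = 103.7407
Value (long) = (F − K)·e^(−rT) = (103.7407 − 115.22) × 0.978958 = -11.2378
Value = -A$11.24

-A$11.24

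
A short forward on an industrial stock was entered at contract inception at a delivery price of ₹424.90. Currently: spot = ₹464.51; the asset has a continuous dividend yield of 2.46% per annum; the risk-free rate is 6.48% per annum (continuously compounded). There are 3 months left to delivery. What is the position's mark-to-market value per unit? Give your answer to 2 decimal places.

-₹43.59

Current fair forward for the remaining 3 months: F = S·e^((r − q)·T), (r − q) = 0.0648 − 0.0246 = 0.0402
F = 464.51 · e^(0.0402 × 3/12) = 464.51 × 1.010101 = 469.2020
Value of long forward = (F − K)·e^(−rT) = (469.2020 − 424.90) · e^(−0.0648·3/12)
= 44.3020 × 0.983931 = 43.59
Short position value = −(long value) = -₹43.59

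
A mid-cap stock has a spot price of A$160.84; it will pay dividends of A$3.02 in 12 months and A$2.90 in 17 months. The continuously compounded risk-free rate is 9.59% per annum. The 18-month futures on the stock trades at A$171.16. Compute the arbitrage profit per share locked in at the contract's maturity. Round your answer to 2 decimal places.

A$8.47 per share

PV(dividends) I = 3.02·e^(−0.0959·12/12) + 2.90·e^(−0.0959·17/12) = 5.2754
Fair futures F* = (S − I)·e^(rT) = (160.84 − 5.2754)·e^0.143850 = 155.5646 × 1.154711 = 179.6322
Market A$171.16 < fair 179.6322: forward underpriced → reverse cash-and-carry (short the stock, invest proceeds at r, pay the dividends, go long the forward).
Profit at T = |F_mkt − F*| = |171.16 − 179.6322| = A$8.47 per share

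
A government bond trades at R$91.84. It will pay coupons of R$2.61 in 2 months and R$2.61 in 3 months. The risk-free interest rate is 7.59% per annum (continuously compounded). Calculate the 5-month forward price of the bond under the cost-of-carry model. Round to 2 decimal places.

PV(coupons) I = 2.61·e^(−0.0759·2/12) + 2.61·e^(−0.0759·3/12)
I = 2.5772 + 2.5609 = 5.1381
F = (S − I)·e^(rT) = (91.84 − 5.1381) · e^(0.0759·5/12)
= 86.7019 · e^0.031625 = 86.7019 × 1.032130 = R$89.49

R$89.49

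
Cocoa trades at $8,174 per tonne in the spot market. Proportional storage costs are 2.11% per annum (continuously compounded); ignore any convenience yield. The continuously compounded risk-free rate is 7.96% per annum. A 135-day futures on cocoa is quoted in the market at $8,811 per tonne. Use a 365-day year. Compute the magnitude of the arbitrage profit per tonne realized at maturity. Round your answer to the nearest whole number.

Fair futures: F* = S·e^(carry·T), with carry = (r + u) = 0.0796 + 0.0211 = 0.1007
F* = 8174 · e^(0.1007 × 135/365) = 8174 · e^0.037245 = 8174 × 1.037947 = $8484.1788
Market $8811 > fair $8484.1788: forward overpriced → cash-and-carry (buy spot, short the forward).
At maturity, profit = |F_mkt − F*| = |8811 − 8484.1788| = $327 per tonne

$327 per tonne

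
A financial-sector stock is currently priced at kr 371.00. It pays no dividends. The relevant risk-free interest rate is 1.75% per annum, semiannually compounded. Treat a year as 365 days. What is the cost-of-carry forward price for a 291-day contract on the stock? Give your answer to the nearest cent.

kr 376.19

F = S · (1+r/2)^(2T)
= 371.00 × 1.013988
F = kr 376.19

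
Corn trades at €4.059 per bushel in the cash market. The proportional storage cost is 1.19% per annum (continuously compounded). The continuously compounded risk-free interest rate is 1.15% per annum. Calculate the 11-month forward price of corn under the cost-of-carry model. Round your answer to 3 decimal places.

Net carry = r + u − y = 0.0115 + 0.0119 − 0.0000 = 0.0234
F = S·e^((r+u−y)T) = 4.059 · e^(0.0234 × 11/12) = 4.059 · e^0.021450
= 4.059 × 1.021682 = €4.147 per bushel

€4.147 per bushel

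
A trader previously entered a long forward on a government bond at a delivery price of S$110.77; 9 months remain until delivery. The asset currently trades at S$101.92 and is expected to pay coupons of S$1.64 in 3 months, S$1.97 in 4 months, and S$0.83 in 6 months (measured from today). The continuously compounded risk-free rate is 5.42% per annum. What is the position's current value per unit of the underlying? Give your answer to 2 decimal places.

-S$8.80

PV(remaining coupons) I = 1.64·e^(−0.0542·3/12) + 1.97·e^(−0.0542·4/12) + 0.83·e^(−0.0542·6/12) = 4.3605
Current forward F = (S − I)·e^(rT) = (101.92 − 4.3605)·e^(0.0542·9/12) = 97.5595 × 1.041488 = 101.6070
Value (long) = (F − K)·e^(−rT) = (101.6070 − 110.77) × 0.960165 = -8.7980
Value = -S$8.80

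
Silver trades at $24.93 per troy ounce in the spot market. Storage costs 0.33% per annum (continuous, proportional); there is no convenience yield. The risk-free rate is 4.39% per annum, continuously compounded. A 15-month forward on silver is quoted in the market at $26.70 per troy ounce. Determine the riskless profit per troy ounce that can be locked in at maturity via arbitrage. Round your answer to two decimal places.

Fair forward: F* = S·e^(carry·T), with carry = (r + u) = 0.0439 + 0.0033 = 0.0472
F* = 24.93 · e^(0.0472 × 15/12) = 24.93 · e^0.059000 = 24.93 × 1.060775 = $26.4451
Market $26.70 > fair $26.4451: forward overpriced → cash-and-carry (buy spot, short the forward).
At maturity, profit = |F_mkt − F*| = |26.70 − 26.4451| = $0.25 per troy ounce

$0.25 per troy ounce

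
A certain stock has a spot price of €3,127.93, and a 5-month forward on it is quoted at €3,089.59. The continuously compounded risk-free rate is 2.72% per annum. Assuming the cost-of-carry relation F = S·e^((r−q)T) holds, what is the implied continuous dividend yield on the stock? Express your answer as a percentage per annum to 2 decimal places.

From F = S·e^((r−q)T): (r − q) = ln(F/S)/T
ln(3089.59/3127.93) = ln(0.987743) = -0.012333
(r − q) = -0.012333 / (5/12) = -0.029599
q = r − ln(F/S)/T = 0.0272 + 0.029599 = 0.056799
q = 5.68%

5.68%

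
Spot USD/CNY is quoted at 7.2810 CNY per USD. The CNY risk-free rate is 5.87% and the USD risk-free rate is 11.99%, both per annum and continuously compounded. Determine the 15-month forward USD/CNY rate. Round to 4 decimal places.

F = S·e^((r_CNY − r_USD)T) = 7.2810 · e^((0.0587 − 0.1199) × 15/12)
= 7.2810 · e^-0.076500 = 7.2810 × 0.926353
F = 6.7448 CNY per USD

6.7448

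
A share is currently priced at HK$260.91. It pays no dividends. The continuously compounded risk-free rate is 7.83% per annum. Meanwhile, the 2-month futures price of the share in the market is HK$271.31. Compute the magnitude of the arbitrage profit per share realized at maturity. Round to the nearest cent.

Fair futures: F* = S·e^(carry·T), with carry = r = 0.0783
F* = 260.91 · e^(0.0783 × 2/12) = 260.91 · e^0.013050 = 260.91 × 1.013136 = HK$264.3373
Market HK$271.31 > fair HK$264.3373: forward overpriced → cash-and-carry (buy spot, short the forward).
At maturity, profit = |F_mkt − F*| = |271.31 − 264.3373| = HK$6.97 per share

HK$6.97 per share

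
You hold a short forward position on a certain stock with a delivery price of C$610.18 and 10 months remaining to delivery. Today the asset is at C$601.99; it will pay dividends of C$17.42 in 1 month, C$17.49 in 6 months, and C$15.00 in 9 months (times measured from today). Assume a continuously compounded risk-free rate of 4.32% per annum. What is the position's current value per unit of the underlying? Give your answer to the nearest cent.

PV(remaining dividends) I = 17.42·e^(−0.0432·1/12) + 17.49·e^(−0.0432·6/12) + 15.00·e^(−0.0432·9/12) = 48.9955
Current forward F = (S − I)·e^(rT) = (601.99 − 48.9955)·e^(0.0432·10/12) = 552.9945 × 1.036656 = 573.2651
Value (long) = (F − K)·e^(−rT) = (573.2651 − 610.18) × 0.964640 = -35.6096
Short position value = −(long value) = C$35.61

C$35.61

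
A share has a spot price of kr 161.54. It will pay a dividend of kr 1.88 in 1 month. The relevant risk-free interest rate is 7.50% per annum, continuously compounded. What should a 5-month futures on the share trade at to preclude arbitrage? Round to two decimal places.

kr 164.74

PV(dividends) I = 1.88·e^(−0.0750·1/12)
I = 1.8683
F = (S − I)·e^(rT) = (161.54 − 1.8683) · e^(0.0750·5/12)
= 159.6717 · e^0.031250 = 159.6717 × 1.031743 = kr 164.74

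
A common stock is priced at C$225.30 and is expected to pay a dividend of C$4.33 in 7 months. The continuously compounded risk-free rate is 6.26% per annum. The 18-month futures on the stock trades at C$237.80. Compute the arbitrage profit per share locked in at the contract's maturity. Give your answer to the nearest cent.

C$5.10 per share

PV(dividends) I = 4.33·e^(−0.0626·7/12) = 4.1747
Fair futures F* = (S − I)·e^(rT) = (225.30 − 4.1747)·e^0.093900 = 221.1253 × 1.098450 = 242.8951
Market C$237.80 < fair 242.8951: forward underpriced → reverse cash-and-carry (short the stock, invest proceeds at r, pay the dividends, go long the forward).
Profit at T = |F_mkt − F*| = |237.80 − 242.8951| = C$5.10 per share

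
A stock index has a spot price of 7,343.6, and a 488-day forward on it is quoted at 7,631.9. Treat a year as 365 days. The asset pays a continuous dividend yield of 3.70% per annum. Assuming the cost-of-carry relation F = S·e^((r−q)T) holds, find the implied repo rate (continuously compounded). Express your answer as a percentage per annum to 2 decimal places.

6.58%

From F = S·e^((r−q)T): (r − q) = ln(F/S)/T
ln(7631.9/7343.6) = ln(1.039259) = 0.038508
(r − q) = 0.038508 / (488/365) = 0.028802
r = ln(F/S)/T + q = 0.028802 + 0.0370 = 0.065802
r = 6.58%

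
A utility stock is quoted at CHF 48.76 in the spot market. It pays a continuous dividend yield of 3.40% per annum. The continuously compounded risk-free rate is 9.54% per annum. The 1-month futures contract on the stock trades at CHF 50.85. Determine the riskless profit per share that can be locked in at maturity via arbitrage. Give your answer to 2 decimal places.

Fair futures: F* = S·e^(carry·T), with carry = (r − q) = 0.0954 − 0.0340 = 0.0614
F* = 48.76 · e^(0.0614 × 1/12) = 48.76 · e^0.005117 = 48.76 × 1.005130 = CHF 49.0101
Market CHF 50.85 > fair CHF 49.0101: forward overpriced → cash-and-carry (buy spot, short the forward).
At maturity, profit = |F_mkt − F*| = |50.85 − 49.0101| = CHF 1.84 per share

CHF 1.84 per share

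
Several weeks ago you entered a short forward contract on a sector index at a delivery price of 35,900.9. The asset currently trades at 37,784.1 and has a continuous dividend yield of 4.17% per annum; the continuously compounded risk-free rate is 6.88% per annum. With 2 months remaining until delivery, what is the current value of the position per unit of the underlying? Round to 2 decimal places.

Current fair forward for the remaining 2 months: F = S·e^((r − q)·T), (r − q) = 0.0688 − 0.0417 = 0.0271
F = 37784.1 · e^(0.0271 × 2/12) = 37784.1 × 1.00452688 = 37955.1441
Value of long forward = (F − K)·e^(−rT) = (37955.1441 − 35900.9) · e^(−0.0688·2/12)
= 2054.2441 × 0.98859882 = 2030.82
Short position value = −(long value) = -2030.82

-2030.82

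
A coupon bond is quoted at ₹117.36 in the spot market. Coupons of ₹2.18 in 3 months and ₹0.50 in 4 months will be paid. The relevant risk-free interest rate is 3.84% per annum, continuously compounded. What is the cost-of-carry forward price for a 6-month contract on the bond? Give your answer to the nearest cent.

₹116.93

PV(coupons) I = 2.18·e^(−0.0384·3/12) + 0.50·e^(−0.0384·4/12)
I = 2.1592 + 0.4936 = 2.6528
F = (S − I)·e^(rT) = (117.36 − 2.6528) · e^(0.0384·6/12)
= 114.7072 · e^0.019200 = 114.7072 × 1.019386 = ₹116.93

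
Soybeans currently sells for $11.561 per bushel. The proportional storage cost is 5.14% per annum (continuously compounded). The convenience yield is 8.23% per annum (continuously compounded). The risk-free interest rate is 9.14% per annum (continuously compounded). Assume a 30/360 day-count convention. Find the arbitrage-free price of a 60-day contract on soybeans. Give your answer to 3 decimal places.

Net carry = r + u − y = 0.0914 + 0.0514 − 0.0823 = 0.0605
F = S·e^((r+u−y)T) = 11.561 · e^(0.0605 × 60/360) = 11.561 · e^0.010083
= 11.561 × 1.010134 = $11.678 per bushel

$11.678 per bushel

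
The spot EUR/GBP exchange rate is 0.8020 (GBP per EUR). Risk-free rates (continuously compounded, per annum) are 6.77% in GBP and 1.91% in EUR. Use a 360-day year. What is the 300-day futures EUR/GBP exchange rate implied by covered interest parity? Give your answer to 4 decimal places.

F = S·e^((r_GBP − r_EUR)T) = 0.8020 · e^((0.0677 − 0.0191) × 300/360)
= 0.8020 · e^0.040500 = 0.8020 × 1.041331
F = 0.8351 GBP per EUR

0.8351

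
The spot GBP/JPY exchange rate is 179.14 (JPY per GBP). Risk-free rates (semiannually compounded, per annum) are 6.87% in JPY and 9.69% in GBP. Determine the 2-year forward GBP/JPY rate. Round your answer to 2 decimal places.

169.70

By covered interest parity, F = S · (1+r_JPY/2)^(2T) / (1+r_GBP/2)^(2T)
= 179.14 × 1.144643 / 1.208345 = 179.14 × 0.947282
F = 169.70 JPY per GBP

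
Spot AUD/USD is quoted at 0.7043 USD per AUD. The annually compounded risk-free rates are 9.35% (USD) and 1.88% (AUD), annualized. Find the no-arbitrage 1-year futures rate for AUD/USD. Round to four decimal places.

By covered interest parity, F = S · (1+r_USD)^T / (1+r_AUD)^T
= 0.7043 × 1.093500 / 1.018800 = 0.7043 × 1.073322
F = 0.7559 USD per AUD

0.7559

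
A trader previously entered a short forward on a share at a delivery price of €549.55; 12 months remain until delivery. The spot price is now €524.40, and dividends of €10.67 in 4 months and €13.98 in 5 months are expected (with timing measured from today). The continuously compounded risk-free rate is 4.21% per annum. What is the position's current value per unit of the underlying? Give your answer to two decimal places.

PV(remaining dividends) I = 10.67·e^(−0.0421·4/12) + 13.98·e^(−0.0421·5/12) = 24.2582
Current forward F = (S − I)·e^(rT) = (524.40 − 24.2582)·e^(0.0421·12/12) = 500.1418 × 1.042999 = 521.6474
Value (long) = (F − K)·e^(−rT) = (521.6474 − 549.55) × 0.958774 = -26.7523
Short position value = −(long value) = €26.75

€26.75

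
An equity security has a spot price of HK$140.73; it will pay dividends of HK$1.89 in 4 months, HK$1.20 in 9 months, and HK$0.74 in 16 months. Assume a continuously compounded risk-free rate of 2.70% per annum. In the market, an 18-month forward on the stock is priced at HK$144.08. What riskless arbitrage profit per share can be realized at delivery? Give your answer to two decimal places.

HK$1.45 per share

PV(dividends) I = 1.89·e^(−0.0270·4/12) + 1.20·e^(−0.0270·9/12) + 0.74·e^(−0.0270·16/12) = 3.7628
Fair forward F* = (S − I)·e^(rT) = (140.73 − 3.7628)·e^0.040500 = 136.9672 × 1.041331 = 142.6282
Market HK$144.08 > fair 142.6282: forward overpriced → cash-and-carry (borrow at r, buy the stock and collect the dividends, short the forward).
Profit at T = |F_mkt − F*| = |144.08 − 142.6282| = HK$1.45 per share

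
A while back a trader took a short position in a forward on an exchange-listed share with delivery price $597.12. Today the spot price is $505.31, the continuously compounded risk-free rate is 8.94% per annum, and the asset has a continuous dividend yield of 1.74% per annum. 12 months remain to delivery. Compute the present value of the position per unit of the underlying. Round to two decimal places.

Current fair forward for the remaining 12 months: F = S·e^((r − q)·T), (r − q) = 0.0894 − 0.0174 = 0.0720
F = 505.31 · e^(0.0720 × 12/12) = 505.31 × 1.074655 = 543.0339
Value of long forward = (F − K)·e^(−rT) = (543.0339 − 597.12) · e^(−0.0894·12/12)
= -54.0861 × 0.914480 = -49.46
Short position value = −(long value) = $49.46

$49.46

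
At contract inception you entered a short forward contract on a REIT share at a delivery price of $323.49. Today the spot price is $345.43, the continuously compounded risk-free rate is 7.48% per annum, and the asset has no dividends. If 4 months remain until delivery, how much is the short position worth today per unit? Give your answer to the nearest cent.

-$29.91

Current fair forward for the remaining 4 months: F = S·e^(r·T), r = 0.0748
F = 345.43 · e^(0.0748 × 4/12) = 345.43 × 1.025247 = 354.1511
Value of long forward = (F − K)·e^(−rT) = (354.1511 − 323.49) · e^(−0.0748·4/12)
= 30.6611 × 0.975375 = 29.91
Short position value = −(long value) = -$29.91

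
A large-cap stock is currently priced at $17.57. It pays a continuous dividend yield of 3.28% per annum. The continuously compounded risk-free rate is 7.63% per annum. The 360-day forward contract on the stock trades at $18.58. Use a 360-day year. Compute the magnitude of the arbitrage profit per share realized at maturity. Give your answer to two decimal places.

Fair forward: F* = S·e^(carry·T), with carry = (r − q) = 0.0763 − 0.0328 = 0.0435
F* = 17.57 · e^(0.0435 × 360/360) = 17.57 · e^0.043500 = 17.57 × 1.044460 = $18.3512
Market $18.58 > fair $18.3512: forward overpriced → cash-and-carry (buy spot, short the forward).
At maturity, profit = |F_mkt − F*| = |18.58 − 18.3512| = $0.23 per share

$0.23 per share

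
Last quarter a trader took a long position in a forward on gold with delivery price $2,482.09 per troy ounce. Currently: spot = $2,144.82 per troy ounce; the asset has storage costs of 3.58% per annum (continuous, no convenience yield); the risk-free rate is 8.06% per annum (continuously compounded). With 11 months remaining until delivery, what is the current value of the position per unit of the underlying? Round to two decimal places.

-$88.94 per troy ounce

Current fair forward for the remaining 11 months: F = S·e^((r + u)·T), (r + u) = 0.0806 + 0.0358 = 0.1164
F = 2144.82 · e^(0.1164 × 11/12) = 2144.82 × 1.11260042 = 2386.3276
Value of long forward = (F − K)·e^(−rT) = (2386.3276 − 2482.09) · e^(−0.0806·11/12)
= -95.7624 × 0.92878005 = -88.94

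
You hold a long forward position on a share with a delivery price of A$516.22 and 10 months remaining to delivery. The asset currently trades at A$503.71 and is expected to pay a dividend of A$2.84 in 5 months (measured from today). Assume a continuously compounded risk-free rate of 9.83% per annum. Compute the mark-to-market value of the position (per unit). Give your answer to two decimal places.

A$25.37

PV(remaining dividends) I = 2.84·e^(−0.0983·5/12) = 2.7260
Current forward F = (S − I)·e^(rT) = (503.71 − 2.7260)·e^(0.0983·10/12) = 500.9840 × 1.085365 = 543.7505
Value (long) = (F − K)·e^(−rT) = (543.7505 − 516.22) × 0.921349 = 25.3652
Value = A$25.37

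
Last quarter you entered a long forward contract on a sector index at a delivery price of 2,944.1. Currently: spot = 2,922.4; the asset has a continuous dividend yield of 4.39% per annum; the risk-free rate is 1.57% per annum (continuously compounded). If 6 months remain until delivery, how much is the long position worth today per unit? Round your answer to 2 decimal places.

-62.13

Current fair forward for the remaining 6 months: F = S·e^((r − q)·T), (r − q) = 0.0157 − 0.0439 = -0.0282
F = 2922.4 · e^(-0.0282 × 6/12) = 2922.4 × 0.98599894 = 2881.4833
Value of long forward = (F − K)·e^(−rT) = (2881.4833 − 2944.1) · e^(−0.0157·6/12)
= -62.6167 × 0.99218073 = -62.13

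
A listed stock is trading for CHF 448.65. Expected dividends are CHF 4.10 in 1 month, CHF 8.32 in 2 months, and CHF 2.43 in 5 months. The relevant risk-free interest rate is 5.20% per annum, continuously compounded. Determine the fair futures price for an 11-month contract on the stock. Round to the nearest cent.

CHF 455.13

PV(dividends) I = 4.10·e^(−0.0520·1/12) + 8.32·e^(−0.0520·2/12) + 2.43·e^(−0.0520·5/12)
I = 4.0823 + 8.2482 + 2.3779 = 14.7084
F = (S − I)·e^(rT) = (448.65 − 14.7084) · e^(0.0520·11/12)
= 433.9416 · e^0.047667 = 433.9416 × 1.048821 = CHF 455.13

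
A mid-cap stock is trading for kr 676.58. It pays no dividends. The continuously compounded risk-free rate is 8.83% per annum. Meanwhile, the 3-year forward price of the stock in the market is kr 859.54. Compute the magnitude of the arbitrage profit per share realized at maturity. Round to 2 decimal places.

kr 22.25 per share

Fair forward: F* = S·e^(carry·T), with carry = r = 0.0883
F* = 676.58 · e^(0.0883 × 3) = 676.58 · e^0.264900 = 676.58 × 1.303301 = kr 881.7874
Market kr 859.54 < fair kr 881.7874: forward underpriced → reverse cash-and-carry (short spot, go long the forward).
At maturity, profit = |F_mkt − F*| = |859.54 − 881.7874| = kr 22.25 per share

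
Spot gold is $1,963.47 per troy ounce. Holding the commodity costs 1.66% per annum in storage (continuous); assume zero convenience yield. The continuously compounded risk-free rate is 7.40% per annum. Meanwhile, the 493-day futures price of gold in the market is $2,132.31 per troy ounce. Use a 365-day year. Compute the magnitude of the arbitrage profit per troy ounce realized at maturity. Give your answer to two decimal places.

Fair futures: F* = S·e^(carry·T), with carry = (r + u) = 0.0740 + 0.0166 = 0.0906
F* = 1963.47 · e^(0.0906 × 493/365) = 1963.47 · e^0.12237205 = 1963.47 × 1.13017450 = $2219.0637
Market $2132.31 < fair $2219.0637: forward underpriced → reverse cash-and-carry (short spot, go long the forward).
At maturity, profit = |F_mkt − F*| = |2132.31 − 2219.0637| = $86.75 per troy ounce

$86.75 per troy ounce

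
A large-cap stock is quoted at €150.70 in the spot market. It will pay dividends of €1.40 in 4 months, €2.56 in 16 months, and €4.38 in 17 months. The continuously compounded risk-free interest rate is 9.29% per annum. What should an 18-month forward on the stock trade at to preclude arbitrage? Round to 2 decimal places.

€164.66

PV(dividends) I = 1.40·e^(−0.0929·4/12) + 2.56·e^(−0.0929·16/12) + 4.38·e^(−0.0929·17/12)
I = 1.3573 + 2.2618 + 3.8399 = 7.4590
F = (S − I)·e^(rT) = (150.70 − 7.4590) · e^(0.0929·18/12)
= 143.2410 · e^0.139350 = 143.2410 × 1.149526 = €164.66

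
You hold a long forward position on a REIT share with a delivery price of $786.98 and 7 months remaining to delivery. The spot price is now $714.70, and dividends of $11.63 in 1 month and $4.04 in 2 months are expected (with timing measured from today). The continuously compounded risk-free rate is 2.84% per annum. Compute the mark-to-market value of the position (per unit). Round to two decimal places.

PV(remaining dividends) I = 11.63·e^(−0.0284·1/12) + 4.04·e^(−0.0284·2/12) = 15.6234
Current forward F = (S − I)·e^(rT) = (714.70 − 15.6234)·e^(0.0284·7/12) = 699.0766 × 1.016705 = 710.7547
Value (long) = (F − K)·e^(−rT) = (710.7547 − 786.98) × 0.983570 = -74.9729
Value = -$74.97

-$74.97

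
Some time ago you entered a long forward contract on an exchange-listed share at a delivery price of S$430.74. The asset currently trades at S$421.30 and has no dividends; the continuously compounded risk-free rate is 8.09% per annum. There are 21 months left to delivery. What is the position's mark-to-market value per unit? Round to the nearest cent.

Current fair forward for the remaining 21 months: F = S·e^(r·T), r = 0.0809
F = 421.30 · e^(0.0809 × 21/12) = 421.30 × 1.152087 = 485.3743
Value of long forward = (F − K)·e^(−rT) = (485.3743 − 430.74) · e^(−0.0809·21/12)
= 54.6343 × 0.867990 = 47.42

S$47.42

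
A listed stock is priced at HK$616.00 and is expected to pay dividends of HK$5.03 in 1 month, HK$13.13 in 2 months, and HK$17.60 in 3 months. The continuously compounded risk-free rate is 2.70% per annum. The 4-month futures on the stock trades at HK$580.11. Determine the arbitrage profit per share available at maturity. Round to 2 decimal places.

PV(dividends) I = 5.03·e^(−0.0270·1/12) + 13.13·e^(−0.0270·2/12) + 17.60·e^(−0.0270·3/12) = 35.5713
Fair futures F* = (S − I)·e^(rT) = (616.00 − 35.5713)·e^0.009000 = 580.4287 × 1.009041 = 585.6764
Market HK$580.11 < fair 585.6764: forward underpriced → reverse cash-and-carry (short the stock, invest proceeds at r, pay the dividends, go long the forward).
Profit at T = |F_mkt − F*| = |580.11 − 585.6764| = HK$5.57 per share

HK$5.57 per share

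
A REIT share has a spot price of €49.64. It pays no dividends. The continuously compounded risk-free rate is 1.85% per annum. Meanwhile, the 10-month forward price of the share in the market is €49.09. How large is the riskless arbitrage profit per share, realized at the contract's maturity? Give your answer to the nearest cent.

€1.32 per share

Fair forward: F* = S·e^(carry·T), with carry = r = 0.0185
F* = 49.64 · e^(0.0185 × 10/12) = 49.64 · e^0.015417 = 49.64 × 1.015536 = €50.4112
Market €49.09 < fair €50.4112: forward underpriced → reverse cash-and-carry (short spot, go long the forward).
At maturity, profit = |F_mkt − F*| = |49.09 − 50.4112| = €1.32 per share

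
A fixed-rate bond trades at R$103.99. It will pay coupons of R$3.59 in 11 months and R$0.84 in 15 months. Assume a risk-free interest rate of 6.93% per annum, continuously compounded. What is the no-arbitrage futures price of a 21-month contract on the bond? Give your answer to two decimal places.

PV(coupons) I = 3.59·e^(−0.0693·11/12) + 0.84·e^(−0.0693·15/12)
I = 3.3690 + 0.7703 = 4.1393
F = (S − I)·e^(rT) = (103.99 − 4.1393) · e^(0.0693·21/12)
= 99.8507 · e^0.121275 = 99.8507 × 1.128935 = R$112.72

R$112.72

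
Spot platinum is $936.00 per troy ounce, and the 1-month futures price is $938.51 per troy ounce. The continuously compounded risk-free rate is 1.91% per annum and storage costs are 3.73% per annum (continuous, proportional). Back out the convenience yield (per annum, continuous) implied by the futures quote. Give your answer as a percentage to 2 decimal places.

F = S·e^((r+u−y)T) ⇒ (r+u−y) = ln(F/S)/T
ln(938.51/936.00) = 0.002678; /T ⇒ 0.032136
y = r + u − ln(F/S)/T = 0.0191 + 0.0373 − 0.032136 = 0.024264
y = 2.43%

2.43%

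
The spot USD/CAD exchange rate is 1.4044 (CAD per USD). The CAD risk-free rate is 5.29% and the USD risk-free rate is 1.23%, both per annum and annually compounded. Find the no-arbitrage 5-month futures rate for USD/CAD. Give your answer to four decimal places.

By covered interest parity, F = S · (1+r_CAD)^T / (1+r_USD)^T
= 1.4044 × 1.021711 / 1.005107 = 1.4044 × 1.016520
F = 1.4276 CAD per USD

1.4276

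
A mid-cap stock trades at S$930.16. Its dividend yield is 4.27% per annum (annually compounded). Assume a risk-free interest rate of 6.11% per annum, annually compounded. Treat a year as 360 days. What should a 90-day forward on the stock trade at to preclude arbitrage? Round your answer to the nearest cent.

F = S · (1+r)^T / (1+q)^T
= 930.16 × 1.014937 / 1.010508 = 930.16 × 1.004383
F = S$934.24

S$934.24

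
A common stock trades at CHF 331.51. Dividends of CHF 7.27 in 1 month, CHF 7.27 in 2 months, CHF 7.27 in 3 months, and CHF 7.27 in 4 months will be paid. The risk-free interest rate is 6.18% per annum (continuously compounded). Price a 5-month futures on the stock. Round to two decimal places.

PV(dividends) I = 7.27·e^(−0.0618·1/12) + 7.27·e^(−0.0618·2/12) + 7.27·e^(−0.0618·3/12) + 7.27·e^(−0.0618·4/12)
I = 7.2327 + 7.1955 + 7.1585 + 7.1218 = 28.7085
F = (S − I)·e^(rT) = (331.51 − 28.7085) · e^(0.0618·5/12)
= 302.8015 · e^0.025750 = 302.8015 × 1.026084 = CHF 310.70

CHF 310.70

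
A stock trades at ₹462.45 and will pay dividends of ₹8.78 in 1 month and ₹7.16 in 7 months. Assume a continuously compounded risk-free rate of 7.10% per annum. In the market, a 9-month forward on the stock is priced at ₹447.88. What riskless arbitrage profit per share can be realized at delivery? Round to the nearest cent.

PV(dividends) I = 8.78·e^(−0.0710·1/12) + 7.16·e^(−0.0710·7/12) = 15.5977
Fair forward F* = (S − I)·e^(rT) = (462.45 − 15.5977)·e^0.053250 = 446.8523 × 1.054693 = 471.2920
Market ₹447.88 < fair 471.2920: forward underpriced → reverse cash-and-carry (short the stock, invest proceeds at r, pay the dividends, go long the forward).
Profit at T = |F_mkt − F*| = |447.88 − 471.2920| = ₹23.41 per share

₹23.41 per share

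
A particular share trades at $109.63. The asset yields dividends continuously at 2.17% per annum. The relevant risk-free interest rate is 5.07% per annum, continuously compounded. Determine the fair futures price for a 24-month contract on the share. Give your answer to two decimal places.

$116.18

F = S·e^((r − q)T) = 109.63 · e^((0.0507 − 0.0217) × 24/12)
= 109.63 · e^0.058000 = 109.63 × 1.059715
F = $116.18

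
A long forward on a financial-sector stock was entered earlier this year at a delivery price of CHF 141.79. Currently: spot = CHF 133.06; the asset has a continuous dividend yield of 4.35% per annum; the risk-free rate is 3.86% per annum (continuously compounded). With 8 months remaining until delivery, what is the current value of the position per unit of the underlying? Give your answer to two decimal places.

Current fair forward for the remaining 8 months: F = S·e^((r − q)·T), (r − q) = 0.0386 − 0.0435 = -0.0049
F = 133.06 · e^(-0.0049 × 8/12) = 133.06 × 0.996739 = 132.6261
Value of long forward = (F − K)·e^(−rT) = (132.6261 − 141.79) · e^(−0.0386·8/12)
= -9.1639 × 0.974595 = -8.93

-CHF 8.93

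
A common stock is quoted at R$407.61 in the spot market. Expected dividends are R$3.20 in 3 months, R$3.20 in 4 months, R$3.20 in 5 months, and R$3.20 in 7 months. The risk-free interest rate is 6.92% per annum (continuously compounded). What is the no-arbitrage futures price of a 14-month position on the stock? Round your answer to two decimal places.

R$428.38

PV(dividends) I = 3.20·e^(−0.0692·3/12) + 3.20·e^(−0.0692·4/12) + 3.20·e^(−0.0692·5/12) + 3.20·e^(−0.0692·7/12)
I = 3.1451 + 3.1270 + 3.1091 + 3.0734 = 12.4546
F = (S − I)·e^(rT) = (407.61 − 12.4546) · e^(0.0692·14/12)
= 395.1554 · e^0.080733 = 395.1554 × 1.084081 = R$428.38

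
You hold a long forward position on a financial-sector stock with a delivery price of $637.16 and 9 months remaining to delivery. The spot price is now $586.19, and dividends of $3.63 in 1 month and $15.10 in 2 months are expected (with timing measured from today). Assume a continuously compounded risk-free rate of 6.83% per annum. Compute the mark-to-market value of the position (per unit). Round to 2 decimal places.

-$37.69

PV(remaining dividends) I = 3.63·e^(−0.0683·1/12) + 15.10·e^(−0.0683·2/12) = 18.5385
Current forward F = (S − I)·e^(rT) = (586.19 − 18.5385)·e^(0.0683·9/12) = 567.6515 × 1.052560 = 597.4873
Value (long) = (F − K)·e^(−rT) = (597.4873 − 637.16) × 0.950065 = -37.6916
Value = -$37.69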